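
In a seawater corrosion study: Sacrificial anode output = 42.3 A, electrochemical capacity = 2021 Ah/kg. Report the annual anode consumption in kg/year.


Annual consumption = current * hours per year / capacity
Rate = 42.3 * 8760 / 2021 = 183.3 kg/year

183.3 kg/year


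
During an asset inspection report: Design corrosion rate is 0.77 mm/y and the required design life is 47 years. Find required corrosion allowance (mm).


Corrosion allowance = CR × design life
CA = 0.77 * 47 = 36.19 mm

36.19 mm


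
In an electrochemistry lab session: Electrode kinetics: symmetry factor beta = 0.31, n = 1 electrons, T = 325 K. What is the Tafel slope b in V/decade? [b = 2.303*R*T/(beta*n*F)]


Apply the Tafel slope relation: b = 2.303*R*T/(beta*n*F)
Numerator: 2.303 * 8.314 * 325 = 6222.82
Denominator: 0.31 * 1 * 96485 = 29910.35
b = 6222.82 / 29910.35 = 0.208 V/decade

0.208 V/decade


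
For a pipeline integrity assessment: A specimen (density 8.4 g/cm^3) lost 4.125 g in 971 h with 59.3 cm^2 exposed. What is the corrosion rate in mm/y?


Apply the mm/y weight-loss relation: CR = 87600 * W / (D * A * T)
Numerator: 87600 * 4.125 = 361350.0
Denominator: 8.4 * 59.3 * 971 = 483674.52
CR = 361350.0 / 483674.52 = 0.74709 mm/y

0.74709 mm/y


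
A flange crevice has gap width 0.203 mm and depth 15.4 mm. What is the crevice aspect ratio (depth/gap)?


Aspect ratio = depth / gap
Ratio = 15.4 / 0.203 = 75.9

75.9


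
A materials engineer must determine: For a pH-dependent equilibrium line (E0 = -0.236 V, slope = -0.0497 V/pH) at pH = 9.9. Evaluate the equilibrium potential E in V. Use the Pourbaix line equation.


Apply the Pourbaix line equation: E = E0 + slope*pH
E = -0.236 + (-0.0497)*9.9 = -0.236 + (-0.49203) = -0.72803 V
Rounded to 4 decimal places: E = -0.7280 V

-0.7280 V


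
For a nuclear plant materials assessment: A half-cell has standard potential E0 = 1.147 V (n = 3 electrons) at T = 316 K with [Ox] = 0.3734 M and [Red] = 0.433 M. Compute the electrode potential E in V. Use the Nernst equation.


Apply the Nernst equation: E = E0 + (RT/nF)*ln([Ox]/[Red])
Step 1: RT/nF = 8.314*316/(3*96485) = 0.00907645 V
Step 2: [Ox]/[Red] = 0.3734/0.433 = 0.862356
Step 3: ln(0.862356) = -0.148087
Step 4: correction = 0.00907645 * -0.148087 = -0.001 V
E = 1.147 + -0.001 = 1.146 V

1.146 V


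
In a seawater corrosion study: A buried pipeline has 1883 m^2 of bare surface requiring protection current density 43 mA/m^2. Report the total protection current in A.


I = area * current density, then convert mA → A (÷1000)
I = 1883 * 43 / 1000 = 80.97 A

80.97 A


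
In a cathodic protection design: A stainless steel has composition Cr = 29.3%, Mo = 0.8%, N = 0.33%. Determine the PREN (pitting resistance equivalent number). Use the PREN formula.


Apply the PREN formula: PREN = Cr + 3.3*Mo + 16*N
PREN = 29.3 + 3.3*0.8 + 16*0.33
PREN = 29.3 + 2.64 + 5.28 = 37.22

37.22


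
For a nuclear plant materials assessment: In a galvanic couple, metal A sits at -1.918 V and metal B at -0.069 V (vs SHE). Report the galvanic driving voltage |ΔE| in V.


Driving voltage is the absolute potential difference.
|ΔE| = |-1.918 − (-0.069)| = 1.849 V

1.849 V


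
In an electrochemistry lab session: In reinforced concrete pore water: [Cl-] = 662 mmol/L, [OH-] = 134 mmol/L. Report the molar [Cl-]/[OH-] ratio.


Threshold parameter = [Cl-] / [OH-] (molar basis; both in mmol/L, so units cancel)
Ratio = 662 / 134 = 4.94

4.94


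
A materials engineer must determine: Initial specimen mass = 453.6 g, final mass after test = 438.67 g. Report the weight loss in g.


Weight loss = initial − final
WL = 453.6 − 438.67 = 14.93 g

14.93 g


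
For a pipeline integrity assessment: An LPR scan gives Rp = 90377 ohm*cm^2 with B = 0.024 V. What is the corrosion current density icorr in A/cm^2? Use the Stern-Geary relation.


Apply the Stern-Geary relation: icorr = B / Rp
icorr = 0.024 / 90377 = 2.656×10^-7 A/cm^2

2.656×10^-7 A/cm^2


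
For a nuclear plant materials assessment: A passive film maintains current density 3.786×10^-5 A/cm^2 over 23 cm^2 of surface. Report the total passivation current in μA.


I = i_pass * A, then convert A → μA (×10^6)
I = 3.786×10^-5 * 23 * 10^6 = 870.78 μA

870.78 μA


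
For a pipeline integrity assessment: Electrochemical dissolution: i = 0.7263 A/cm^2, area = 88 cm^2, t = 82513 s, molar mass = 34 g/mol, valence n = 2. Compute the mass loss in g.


Apply Faraday's law: m = i*A*t*M / (n*F)
Total charge passed Q = i*A*t = 0.7263*88*82513 = 5273768.8872 C
m = Q*M/(n*F) = 5273768.8872*34/(2*96485) = 929.202 g

929.202 g


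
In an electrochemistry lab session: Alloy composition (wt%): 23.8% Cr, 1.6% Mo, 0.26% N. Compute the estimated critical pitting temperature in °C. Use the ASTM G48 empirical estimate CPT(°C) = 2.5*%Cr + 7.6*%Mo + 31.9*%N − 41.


Apply the ASTM G48 empirical CPT estimate: CPT(°C) = 2.5*%Cr + 7.6*%Mo + 31.9*%N − 41
2.5*23.8 = 59.5; 7.6*1.6 = 12.16; 31.9*0.26 = 8.294
CPT = 59.5 + 12.16 + 8.294 − 41 = 38.954 °C
Rounded to 0.1 °C: CPT ≈ 39.0 °C

39.0 °C


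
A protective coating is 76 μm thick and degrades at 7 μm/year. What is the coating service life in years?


Service life = thickness / degradation rate
Life = 76 / 7 = 10.9 years

10.9 years


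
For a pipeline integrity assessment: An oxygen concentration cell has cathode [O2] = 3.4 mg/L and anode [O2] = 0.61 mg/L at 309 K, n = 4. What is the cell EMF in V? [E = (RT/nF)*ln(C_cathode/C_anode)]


Apply the Nernst concentration-cell relation: E = (RT/nF)*ln(C_cathode/C_anode)
RT/nF = 8.314*309/(4*96485) = 0.00665654 V
ln(3.4/0.61) = 1.71807
E = 0.00665654 * 1.71807 = 0.01144 V

0.01144 V


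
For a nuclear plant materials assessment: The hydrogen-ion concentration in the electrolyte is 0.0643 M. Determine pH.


pH = −log10[H+]
pH = −log10(0.0643) = 1.19

1.19


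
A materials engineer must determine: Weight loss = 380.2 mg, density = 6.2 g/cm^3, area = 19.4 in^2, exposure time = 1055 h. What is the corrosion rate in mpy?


Apply the mpy weight-loss relation: CR = 534 * W / (D * A * T)
Numerator: 534 * 380.2 = 203026.8
Denominator: 6.2 * 19.4 * 1055 = 126895.4
CR = 203026.8 / 126895.4 = 1.6 mpy

1.6 mpy


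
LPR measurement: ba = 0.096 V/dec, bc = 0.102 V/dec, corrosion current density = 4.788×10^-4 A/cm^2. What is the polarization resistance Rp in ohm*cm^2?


Apply the Stern-Geary equation: Rp = ba*bc / (2.303*icorr*(ba+bc))
ba*bc = 0.096*0.102 = 0.009792
ba+bc = 0.198; 2.303*icorr*(ba+bc) = 2.303*4.788×10^-4*0.198 = 2.1832993×10^-4
Rp = 0.009792 / 2.1832993×10^-4 = 44.8 ohm*cm^2

44.8 ohm*cm^2


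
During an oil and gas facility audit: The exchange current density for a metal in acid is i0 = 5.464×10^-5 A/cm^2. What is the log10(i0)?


i0 = 5.464×10^-5 A/cm^2
log10(i0) = -4.262

-4.262


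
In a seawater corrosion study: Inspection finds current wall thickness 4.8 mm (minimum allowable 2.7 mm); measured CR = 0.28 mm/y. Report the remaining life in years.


Apply the remaining-life relation: RL = (t_current − t_min) / CR
RL = (4.8 − 2.7) / 0.28 = 2.1 / 0.28 = 7.5 years

7.5 years


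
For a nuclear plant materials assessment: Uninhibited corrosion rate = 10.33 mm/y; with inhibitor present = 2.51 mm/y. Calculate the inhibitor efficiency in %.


Apply the inhibitor-efficiency definition: IE = (CR_blank − CR_inh)/CR_blank × 100
IE = (10.33 − 2.51) / 10.33 × 100
IE = 7.82 / 10.33 × 100 = 75.7 %

75.7 %


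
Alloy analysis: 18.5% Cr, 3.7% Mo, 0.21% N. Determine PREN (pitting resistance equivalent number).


Apply the PREN formula: PREN = Cr + 3.3*Mo + 16*N
PREN = 18.5 + 3.3*3.7 + 16*0.21
PREN = 18.5 + 12.21 + 3.36 = 34.07

34.07


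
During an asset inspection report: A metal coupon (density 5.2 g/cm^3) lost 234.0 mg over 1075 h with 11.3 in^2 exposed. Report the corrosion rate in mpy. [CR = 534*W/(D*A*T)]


Apply the mpy weight-loss relation: CR = 534 * W / (D * A * T)
Numerator: 534 * 234.0 = 124956.0
Denominator: 5.2 * 11.3 * 1075 = 63167.0
CR = 124956.0 / 63167.0 = 1.978 mpy

1.978 mpy


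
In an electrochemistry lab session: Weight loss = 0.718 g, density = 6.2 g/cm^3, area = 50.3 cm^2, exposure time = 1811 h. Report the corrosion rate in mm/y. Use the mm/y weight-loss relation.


Apply the mm/y weight-loss relation: CR = 87600 * W / (D * A * T)
Numerator: 87600 * 0.718 = 62896.8
Denominator: 6.2 * 50.3 * 1811 = 564778.46
CR = 62896.8 / 564778.46 = 0.1114 mm/y

0.1114 mm/y


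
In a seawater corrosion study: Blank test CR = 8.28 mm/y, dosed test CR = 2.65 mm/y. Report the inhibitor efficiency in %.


Apply the inhibitor-efficiency definition: IE = (CR_blank − CR_inh)/CR_blank × 100
IE = (8.28 − 2.65) / 8.28 × 100
IE = 5.63 / 8.28 × 100 = 68.0 %

68.0 %


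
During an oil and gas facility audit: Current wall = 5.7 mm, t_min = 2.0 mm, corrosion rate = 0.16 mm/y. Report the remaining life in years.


Apply the remaining-life relation: RL = (t_current − t_min) / CR
RL = (5.7 − 2.0) / 0.16 = 3.7 / 0.16 = 23.1 years

23.1 years


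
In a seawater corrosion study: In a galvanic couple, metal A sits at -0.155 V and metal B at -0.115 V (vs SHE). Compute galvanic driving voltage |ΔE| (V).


Driving voltage is the absolute potential difference.
|ΔE| = |-0.155 − (-0.115)| = 0.04 V

0.04 V


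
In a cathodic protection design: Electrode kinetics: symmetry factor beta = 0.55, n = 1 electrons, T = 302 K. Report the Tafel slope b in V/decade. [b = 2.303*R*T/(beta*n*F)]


Apply the Tafel slope relation: b = 2.303*R*T/(beta*n*F)
Numerator: 2.303 * 8.314 * 302 = 5782.44
Denominator: 0.55 * 1 * 96485 = 53066.75
b = 5782.44 / 53066.75 = 0.109 V/decade

0.109 V/decade


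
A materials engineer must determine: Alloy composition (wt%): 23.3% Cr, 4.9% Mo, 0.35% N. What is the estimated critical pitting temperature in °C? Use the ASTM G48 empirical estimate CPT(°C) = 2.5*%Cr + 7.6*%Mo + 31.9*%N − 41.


Apply the ASTM G48 empirical CPT estimate: CPT(°C) = 2.5*%Cr + 7.6*%Mo + 31.9*%N − 41
2.5*23.3 = 58.25; 7.6*4.9 = 37.24; 31.9*0.35 = 11.165
CPT = 58.25 + 37.24 + 11.165 − 41 = 65.655 °C
Rounded to 0.1 °C: CPT ≈ 65.7 °C

65.7 °C


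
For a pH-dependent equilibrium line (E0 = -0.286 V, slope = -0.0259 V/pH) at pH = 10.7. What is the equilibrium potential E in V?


Apply the Pourbaix line equation: E = E0 + slope*pH
E = -0.286 + (-0.0259)*10.7 = -0.286 + (-0.27713) = -0.56313 V
Rounded to 4 decimal places: E = -0.5631 V

-0.5631 V


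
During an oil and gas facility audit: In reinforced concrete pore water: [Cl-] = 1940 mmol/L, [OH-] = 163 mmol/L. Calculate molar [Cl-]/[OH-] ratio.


Threshold parameter = [Cl-] / [OH-] (molar basis; both in mmol/L, so units cancel)
Ratio = 1940 / 163 = 11.9

11.9


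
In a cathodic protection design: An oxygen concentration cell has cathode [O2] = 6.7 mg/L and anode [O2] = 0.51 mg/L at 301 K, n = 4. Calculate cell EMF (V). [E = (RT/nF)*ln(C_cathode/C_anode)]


Apply the Nernst concentration-cell relation: E = (RT/nF)*ln(C_cathode/C_anode)
RT/nF = 8.314*301/(4*96485) = 0.0064842 V
ln(6.7/0.51) = 2.57545
E = 0.0064842 * 2.57545 = 0.0167 V

0.0167 V


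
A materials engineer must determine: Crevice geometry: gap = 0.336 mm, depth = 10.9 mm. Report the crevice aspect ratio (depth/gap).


Aspect ratio = depth / gap
Ratio = 10.9 / 0.336 = 32.4

32.4


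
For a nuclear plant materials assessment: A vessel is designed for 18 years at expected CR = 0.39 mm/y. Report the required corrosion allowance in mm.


Corrosion allowance = CR × design life
CA = 0.39 * 18 = 7.02 mm

7.02 mm


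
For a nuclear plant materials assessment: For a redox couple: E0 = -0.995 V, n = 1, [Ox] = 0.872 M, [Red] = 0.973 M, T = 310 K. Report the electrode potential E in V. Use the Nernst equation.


Apply the Nernst equation: E = E0 + (RT/nF)*ln([Ox]/[Red])
Step 1: RT/nF = 8.314*310/(1*96485) = 0.02671234 V
Step 2: [Ox]/[Red] = 0.872/0.973 = 0.896197
Step 3: ln(0.896197) = -0.109595
Step 4: correction = 0.02671234 * -0.109595 = -0.0029 V
E = -0.995 + -0.0029 = -0.9979 V

-0.9979 V


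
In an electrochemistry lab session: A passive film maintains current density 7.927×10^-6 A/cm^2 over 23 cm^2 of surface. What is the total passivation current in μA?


I = i_pass * A, then convert A → μA (×10^6)
I = 7.927×10^-6 * 23 * 10^6 = 182.32 μA

182.32 μA


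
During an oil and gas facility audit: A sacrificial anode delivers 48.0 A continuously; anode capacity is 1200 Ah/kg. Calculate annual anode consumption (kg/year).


Annual consumption = current * hours per year / capacity
Rate = 48.0 * 8760 / 1200 = 350.4 kg/year

350.4 kg/year


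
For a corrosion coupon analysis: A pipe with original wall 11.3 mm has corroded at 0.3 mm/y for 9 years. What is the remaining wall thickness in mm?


Remaining wall = original − CR × time
t = 11.3 − 0.3*9 = 11.3 − 2.7 = 8.6 mm

8.6 mm


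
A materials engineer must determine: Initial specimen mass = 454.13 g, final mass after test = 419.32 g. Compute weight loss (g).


Weight loss = initial − final
WL = 454.13 − 419.32 = 34.81 g

34.81 g


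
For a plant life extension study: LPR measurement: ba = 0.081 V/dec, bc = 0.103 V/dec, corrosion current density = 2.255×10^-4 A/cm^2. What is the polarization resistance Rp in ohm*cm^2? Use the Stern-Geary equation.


Apply the Stern-Geary equation: Rp = ba*bc / (2.303*icorr*(ba+bc))
ba*bc = 0.081*0.103 = 0.008343
ba+bc = 0.184; 2.303*icorr*(ba+bc) = 2.303*2.255×10^-4*0.184 = 9.5556076×10^-5
Rp = 0.008343 / 9.5556076×10^-5 = 87.3 ohm*cm^2

87.3 ohm*cm^2


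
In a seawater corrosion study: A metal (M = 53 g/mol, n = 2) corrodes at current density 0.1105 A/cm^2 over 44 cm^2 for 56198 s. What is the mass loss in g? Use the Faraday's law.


Apply Faraday's law: m = i*A*t*M / (n*F)
Total charge passed Q = i*A*t = 0.1105*44*56198 = 273234.676 C
m = Q*M/(n*F) = 273234.676*53/(2*96485) = 75.045 g

75.045 g


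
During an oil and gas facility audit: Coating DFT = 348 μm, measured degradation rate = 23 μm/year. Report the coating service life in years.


Service life = thickness / degradation rate
Life = 348 / 23 = 15.1 years

15.1 years


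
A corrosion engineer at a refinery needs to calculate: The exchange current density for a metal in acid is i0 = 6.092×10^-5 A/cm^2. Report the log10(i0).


i0 = 6.092×10^-5 A/cm^2
log10(i0) = -4.215

-4.215


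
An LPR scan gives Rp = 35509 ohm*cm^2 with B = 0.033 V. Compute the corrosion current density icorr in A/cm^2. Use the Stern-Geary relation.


Apply the Stern-Geary relation: icorr = B / Rp
icorr = 0.033 / 35509 = 9.293×10^-7 A/cm^2

9.293×10^-7 A/cm^2


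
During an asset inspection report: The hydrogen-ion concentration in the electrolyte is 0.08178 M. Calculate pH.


pH = −log10[H+]
pH = −log10(0.08178) = 1.09

1.09


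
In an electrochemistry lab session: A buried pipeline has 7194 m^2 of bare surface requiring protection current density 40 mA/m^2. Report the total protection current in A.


I = area * current density, then convert mA → A (÷1000)
I = 7194 * 40 / 1000 = 287.76 A

287.76 A


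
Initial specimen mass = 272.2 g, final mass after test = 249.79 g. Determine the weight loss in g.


Weight loss = initial − final
WL = 272.2 − 249.79 = 22.41 g

22.41 g


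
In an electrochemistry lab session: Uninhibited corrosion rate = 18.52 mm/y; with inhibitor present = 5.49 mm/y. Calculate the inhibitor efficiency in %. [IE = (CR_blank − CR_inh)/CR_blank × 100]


Apply the inhibitor-efficiency definition: IE = (CR_blank − CR_inh)/CR_blank × 100
IE = (18.52 − 5.49) / 18.52 × 100
IE = 13.03 / 18.52 × 100 = 70.4 %

70.4 %


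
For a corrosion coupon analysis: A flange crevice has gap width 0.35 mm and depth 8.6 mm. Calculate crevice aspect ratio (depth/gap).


Aspect ratio = depth / gap
Ratio = 8.6 / 0.35 = 24.6

24.6


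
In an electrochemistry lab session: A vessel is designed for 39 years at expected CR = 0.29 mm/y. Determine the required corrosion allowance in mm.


Corrosion allowance = CR × design life
CA = 0.29 * 39 = 11.31 mm

11.31 mm


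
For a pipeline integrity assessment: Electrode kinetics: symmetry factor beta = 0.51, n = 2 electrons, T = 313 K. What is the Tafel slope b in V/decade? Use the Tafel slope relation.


Apply the Tafel slope relation: b = 2.303*R*T/(beta*n*F)
Numerator: 2.303 * 8.314 * 313 = 5993.06
Denominator: 0.51 * 2 * 96485 = 98414.7
b = 5993.06 / 98414.7 = 0.061 V/decade

0.061 V/decade


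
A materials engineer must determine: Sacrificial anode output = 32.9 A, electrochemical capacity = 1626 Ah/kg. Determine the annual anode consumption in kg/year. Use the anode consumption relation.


Annual consumption = current * hours per year / capacity
Rate = 32.9 * 8760 / 1626 = 177.2 kg/year

177.2 kg/year


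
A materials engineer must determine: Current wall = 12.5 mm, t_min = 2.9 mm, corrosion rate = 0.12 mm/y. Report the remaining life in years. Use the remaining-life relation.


Apply the remaining-life relation: RL = (t_current − t_min) / CR
RL = (12.5 − 2.9) / 0.12 = 9.6 / 0.12 = 80.0 years

80.0 years


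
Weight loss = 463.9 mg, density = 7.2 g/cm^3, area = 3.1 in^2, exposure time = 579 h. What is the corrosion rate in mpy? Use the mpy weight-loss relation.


Apply the mpy weight-loss relation: CR = 534 * W / (D * A * T)
Numerator: 534 * 463.9 = 247722.6
Denominator: 7.2 * 3.1 * 579 = 12923.28
CR = 247722.6 / 12923.28 = 19.169 mpy

19.169 mpy


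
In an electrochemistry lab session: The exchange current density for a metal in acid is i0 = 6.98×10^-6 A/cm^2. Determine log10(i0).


i0 = 6.98×10^-6 A/cm^2
log10(i0) = -5.156

-5.156


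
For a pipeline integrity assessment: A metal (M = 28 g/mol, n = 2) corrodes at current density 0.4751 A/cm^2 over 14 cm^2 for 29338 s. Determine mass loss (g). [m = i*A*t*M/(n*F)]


Apply Faraday's law: m = i*A*t*M / (n*F)
Total charge passed Q = i*A*t = 0.4751*14*29338 = 195138.7732 C
m = Q*M/(n*F) = 195138.7732*28/(2*96485) = 28.3147 g

28.3147 g


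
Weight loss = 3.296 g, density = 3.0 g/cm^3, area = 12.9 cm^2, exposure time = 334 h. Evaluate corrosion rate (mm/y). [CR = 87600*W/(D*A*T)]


Apply the mm/y weight-loss relation: CR = 87600 * W / (D * A * T)
Numerator: 87600 * 3.296 = 288729.6
Denominator: 3.0 * 12.9 * 334 = 12925.8
CR = 288729.6 / 12925.8 = 22.3375 mm/y

22.3375 mm/y


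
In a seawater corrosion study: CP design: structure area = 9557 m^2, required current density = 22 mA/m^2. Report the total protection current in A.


I = area * current density, then convert mA → A (÷1000)
I = 9557 * 22 / 1000 = 210.25 A

210.25 A


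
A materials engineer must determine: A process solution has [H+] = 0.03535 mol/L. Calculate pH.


pH = −log10[H+]
pH = −log10(0.03535) = 1.45

1.45


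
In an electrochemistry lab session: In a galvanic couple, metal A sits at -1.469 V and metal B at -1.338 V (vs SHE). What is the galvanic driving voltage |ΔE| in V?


Driving voltage is the absolute potential difference.
|ΔE| = |-1.469 − (-1.338)| = 0.131 V

0.131 V


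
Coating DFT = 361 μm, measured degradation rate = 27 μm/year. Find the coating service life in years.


Service life = thickness / degradation rate
Life = 361 / 27 = 13.4 years

13.4 years


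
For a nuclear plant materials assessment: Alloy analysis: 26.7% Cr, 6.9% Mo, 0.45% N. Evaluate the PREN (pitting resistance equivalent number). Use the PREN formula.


Apply the PREN formula: PREN = Cr + 3.3*Mo + 16*N
PREN = 26.7 + 3.3*6.9 + 16*0.45
PREN = 26.7 + 22.77 + 7.2 = 56.67

56.67


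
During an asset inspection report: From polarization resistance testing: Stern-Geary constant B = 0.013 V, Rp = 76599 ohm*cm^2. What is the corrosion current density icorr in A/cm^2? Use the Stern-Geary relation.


Apply the Stern-Geary relation: icorr = B / Rp
icorr = 0.013 / 76599 = 1.697×10^-7 A/cm^2

1.697×10^-7 A/cm^2


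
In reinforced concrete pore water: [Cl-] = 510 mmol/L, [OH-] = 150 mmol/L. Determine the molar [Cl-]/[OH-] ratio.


Threshold parameter = [Cl-] / [OH-] (molar basis; both in mmol/L, so units cancel)
Ratio = 510 / 150 = 3.4

3.4


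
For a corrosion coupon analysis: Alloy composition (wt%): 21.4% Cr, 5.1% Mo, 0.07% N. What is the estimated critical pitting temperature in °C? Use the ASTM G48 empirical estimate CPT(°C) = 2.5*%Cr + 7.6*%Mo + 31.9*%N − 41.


Apply the ASTM G48 empirical CPT estimate: CPT(°C) = 2.5*%Cr + 7.6*%Mo + 31.9*%N − 41
2.5*21.4 = 53.5; 7.6*5.1 = 38.76; 31.9*0.07 = 2.233
CPT = 53.5 + 38.76 + 2.233 − 41 = 53.493 °C
Rounded to 0.1 °C: CPT ≈ 53.5 °C

53.5 °C


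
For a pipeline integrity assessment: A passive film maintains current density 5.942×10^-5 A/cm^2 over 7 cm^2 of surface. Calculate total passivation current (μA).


I = i_pass * A, then convert A → μA (×10^6)
I = 5.942×10^-5 * 7 * 10^6 = 415.94 μA

415.94 μA


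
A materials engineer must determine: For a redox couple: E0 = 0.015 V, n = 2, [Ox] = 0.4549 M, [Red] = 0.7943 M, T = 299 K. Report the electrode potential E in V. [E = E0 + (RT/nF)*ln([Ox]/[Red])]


Apply the Nernst equation: E = E0 + (RT/nF)*ln([Ox]/[Red])
Step 1: RT/nF = 8.314*299/(2*96485) = 0.01288224 V
Step 2: [Ox]/[Red] = 0.4549/0.7943 = 0.572706
Step 3: ln(0.572706) = -0.557383
Step 4: correction = 0.01288224 * -0.557383 = -0.007 V
E = 0.015 + -0.007 = 0.008 V

0.008 V


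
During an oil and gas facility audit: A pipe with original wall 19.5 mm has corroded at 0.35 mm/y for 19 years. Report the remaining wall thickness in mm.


Remaining wall = original − CR × time
t = 19.5 − 0.35*19 = 19.5 − 6.65 = 12.85 mm

12.85 mm


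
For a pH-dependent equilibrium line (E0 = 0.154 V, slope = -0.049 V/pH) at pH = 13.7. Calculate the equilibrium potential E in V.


Apply the Pourbaix line equation: E = E0 + slope*pH
E = 0.154 + (-0.049)*13.7 = 0.154 + (-0.6713) = -0.5173 V
Rounded to 3 decimal places: E = -0.517 V

-0.517 V


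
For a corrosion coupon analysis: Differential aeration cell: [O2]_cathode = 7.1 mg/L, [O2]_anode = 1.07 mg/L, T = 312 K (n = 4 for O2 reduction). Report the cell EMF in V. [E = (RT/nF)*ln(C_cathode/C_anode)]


Apply the Nernst concentration-cell relation: E = (RT/nF)*ln(C_cathode/C_anode)
RT/nF = 8.314*312/(4*96485) = 0.00672117 V
ln(7.1/1.07) = 1.89244
E = 0.00672117 * 1.89244 = 0.01272 V

0.01272 V


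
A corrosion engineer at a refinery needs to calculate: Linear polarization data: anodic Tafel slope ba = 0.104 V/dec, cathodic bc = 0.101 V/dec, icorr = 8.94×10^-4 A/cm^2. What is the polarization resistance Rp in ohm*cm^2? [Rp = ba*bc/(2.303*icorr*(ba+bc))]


Apply the Stern-Geary equation: Rp = ba*bc / (2.303*icorr*(ba+bc))
ba*bc = 0.104*0.101 = 0.010504
ba+bc = 0.205; 2.303*icorr*(ba+bc) = 2.303*8.94×10^-4*0.205 = 4.2207081×10^-4
Rp = 0.010504 / 4.2207081×10^-4 = 24.89 ohm*cm^2

24.89 ohm*cm^2


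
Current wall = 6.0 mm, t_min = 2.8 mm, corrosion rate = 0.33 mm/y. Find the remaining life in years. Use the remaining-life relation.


Apply the remaining-life relation: RL = (t_current − t_min) / CR
RL = (6.0 − 2.8) / 0.33 = 3.2 / 0.33 = 9.7 years

9.7 years


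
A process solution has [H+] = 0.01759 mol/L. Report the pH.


pH = −log10[H+]
pH = −log10(0.01759) = 1.75

1.75


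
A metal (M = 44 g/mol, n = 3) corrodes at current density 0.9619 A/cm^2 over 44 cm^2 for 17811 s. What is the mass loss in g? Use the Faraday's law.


Apply Faraday's law: m = i*A*t*M / (n*F)
Total charge passed Q = i*A*t = 0.9619*44*17811 = 753825.6396 C
m = Q*M/(n*F) = 753825.6396*44/(3*96485) = 114.589 g

114.589 g


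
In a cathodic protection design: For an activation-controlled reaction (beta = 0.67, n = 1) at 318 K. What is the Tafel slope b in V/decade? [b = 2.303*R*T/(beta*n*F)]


Apply the Tafel slope relation: b = 2.303*R*T/(beta*n*F)
Numerator: 2.303 * 8.314 * 318 = 6088.79
Denominator: 0.67 * 1 * 96485 = 64644.95
b = 6088.79 / 64644.95 = 0.094 V/decade

0.094 V/decade


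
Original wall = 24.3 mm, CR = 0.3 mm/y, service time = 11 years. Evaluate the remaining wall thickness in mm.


Remaining wall = original − CR × time
t = 24.3 − 0.3*11 = 24.3 − 3.3 = 21.0 mm

21.0 mm


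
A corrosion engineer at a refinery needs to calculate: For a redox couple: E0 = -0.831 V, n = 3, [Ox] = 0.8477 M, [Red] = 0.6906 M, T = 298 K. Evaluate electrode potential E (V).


Apply the Nernst equation: E = E0 + (RT/nF)*ln([Ox]/[Red])
Step 1: RT/nF = 8.314*298/(3*96485) = 0.00855944 V
Step 2: [Ox]/[Red] = 0.8477/0.6906 = 1.227483
Step 3: ln(1.227483) = 0.204966
Step 4: correction = 0.00855944 * 0.204966 = 0.002 V
E = -0.831 + 0.002 = -0.829 V

-0.829 V


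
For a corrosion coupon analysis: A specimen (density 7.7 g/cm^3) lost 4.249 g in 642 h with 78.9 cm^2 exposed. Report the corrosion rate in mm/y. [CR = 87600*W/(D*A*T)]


Apply the mm/y weight-loss relation: CR = 87600 * W / (D * A * T)
Numerator: 87600 * 4.249 = 372212.4
Denominator: 7.7 * 78.9 * 642 = 390034.26
CR = 372212.4 / 390034.26 = 0.9543 mm/y

0.9543 mm/y


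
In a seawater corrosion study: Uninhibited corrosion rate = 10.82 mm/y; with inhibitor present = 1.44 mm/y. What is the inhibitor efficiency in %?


Apply the inhibitor-efficiency definition: IE = (CR_blank − CR_inh)/CR_blank × 100
IE = (10.82 − 1.44) / 10.82 × 100
IE = 9.38 / 10.82 × 100 = 86.7 %

86.7 %


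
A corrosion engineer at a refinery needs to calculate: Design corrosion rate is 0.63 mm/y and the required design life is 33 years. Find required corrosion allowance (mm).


Corrosion allowance = CR × design life
CA = 0.63 * 33 = 20.79 mm

20.79 mm


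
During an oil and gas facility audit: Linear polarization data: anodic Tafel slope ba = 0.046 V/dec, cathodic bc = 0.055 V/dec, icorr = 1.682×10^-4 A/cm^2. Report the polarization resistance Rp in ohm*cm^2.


Apply the Stern-Geary equation: Rp = ba*bc / (2.303*icorr*(ba+bc))
ba*bc = 0.046*0.055 = 0.00253
ba+bc = 0.101; 2.303*icorr*(ba+bc) = 2.303*1.682×10^-4*0.101 = 3.9123825×10^-5
Rp = 0.00253 / 3.9123825×10^-5 = 64.7 ohm*cm^2

64.7 ohm*cm^2


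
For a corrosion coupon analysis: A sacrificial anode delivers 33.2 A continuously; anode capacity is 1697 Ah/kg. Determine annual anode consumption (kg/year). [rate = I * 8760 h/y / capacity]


Annual consumption = current * hours per year / capacity
Rate = 33.2 * 8760 / 1697 = 171.4 kg/year

171.4 kg/year


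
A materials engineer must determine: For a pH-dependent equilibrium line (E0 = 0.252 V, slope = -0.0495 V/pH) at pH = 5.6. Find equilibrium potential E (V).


Apply the Pourbaix line equation: E = E0 + slope*pH
E = 0.252 + (-0.0495)*5.6 = 0.252 + (-0.2772) = -0.0252 V
Rounded to 4 decimal places: E = -0.0252 V

-0.0252 V


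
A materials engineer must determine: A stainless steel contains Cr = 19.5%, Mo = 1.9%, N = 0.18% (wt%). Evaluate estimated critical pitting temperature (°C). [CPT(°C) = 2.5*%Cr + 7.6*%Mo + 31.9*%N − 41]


Apply the ASTM G48 empirical CPT estimate: CPT(°C) = 2.5*%Cr + 7.6*%Mo + 31.9*%N − 41
2.5*19.5 = 48.75; 7.6*1.9 = 14.44; 31.9*0.18 = 5.742
CPT = 48.75 + 14.44 + 5.742 − 41 = 27.932 °C
Rounded to 0.1 °C: CPT ≈ 27.9 °C

27.9 °C


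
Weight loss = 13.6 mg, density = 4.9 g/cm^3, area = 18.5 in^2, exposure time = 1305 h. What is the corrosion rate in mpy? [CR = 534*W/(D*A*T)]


Apply the mpy weight-loss relation: CR = 534 * W / (D * A * T)
Numerator: 534 * 13.6 = 7262.4
Denominator: 4.9 * 18.5 * 1305 = 118298.25
CR = 7262.4 / 118298.25 = 0.0614 mpy

0.0614 mpy


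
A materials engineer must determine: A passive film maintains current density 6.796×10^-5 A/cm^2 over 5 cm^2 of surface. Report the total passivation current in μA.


I = i_pass * A, then convert A → μA (×10^6)
I = 6.796×10^-5 * 5 * 10^6 = 339.8 μA

339.8 μA


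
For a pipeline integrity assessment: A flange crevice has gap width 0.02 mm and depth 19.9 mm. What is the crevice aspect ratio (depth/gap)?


Aspect ratio = depth / gap
Ratio = 19.9 / 0.02 = 995.0

995.0


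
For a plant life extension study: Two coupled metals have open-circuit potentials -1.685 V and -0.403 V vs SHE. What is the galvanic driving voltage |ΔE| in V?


Driving voltage is the absolute potential difference.
|ΔE| = |-1.685 − (-0.403)| = 1.282 V

1.282 V


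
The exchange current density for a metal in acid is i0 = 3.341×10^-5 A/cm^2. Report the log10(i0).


i0 = 3.341×10^-5 A/cm^2
log10(i0) = -4.476

-4.476


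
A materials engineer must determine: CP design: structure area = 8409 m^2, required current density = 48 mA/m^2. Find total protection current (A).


I = area * current density, then convert mA → A (÷1000)
I = 8409 * 48 / 1000 = 403.63 A

403.63 A


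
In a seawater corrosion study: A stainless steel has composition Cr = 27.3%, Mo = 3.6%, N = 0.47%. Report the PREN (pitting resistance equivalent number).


Apply the PREN formula: PREN = Cr + 3.3*Mo + 16*N
PREN = 27.3 + 3.3*3.6 + 16*0.47
PREN = 27.3 + 11.88 + 7.52 = 46.7

46.7


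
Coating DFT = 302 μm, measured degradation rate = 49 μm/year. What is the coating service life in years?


Service life = thickness / degradation rate
Life = 302 / 49 = 6.2 years

6.2 years


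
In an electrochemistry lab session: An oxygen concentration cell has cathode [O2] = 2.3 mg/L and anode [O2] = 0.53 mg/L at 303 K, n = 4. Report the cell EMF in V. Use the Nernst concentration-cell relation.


Apply the Nernst concentration-cell relation: E = (RT/nF)*ln(C_cathode/C_anode)
RT/nF = 8.314*303/(4*96485) = 0.00652729 V
ln(2.3/0.53) = 1.46779
E = 0.00652729 * 1.46779 = 0.00958 V

0.00958 V


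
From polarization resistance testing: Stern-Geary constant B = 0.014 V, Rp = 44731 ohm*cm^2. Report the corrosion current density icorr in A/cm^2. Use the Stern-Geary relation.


Apply the Stern-Geary relation: icorr = B / Rp
icorr = 0.014 / 44731 = 3.13×10^-7 A/cm^2

3.13×10^-7 A/cm^2


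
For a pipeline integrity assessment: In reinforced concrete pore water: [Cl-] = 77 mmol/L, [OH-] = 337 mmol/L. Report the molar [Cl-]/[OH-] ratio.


Threshold parameter = [Cl-] / [OH-] (molar basis; both in mmol/L, so units cancel)
Ratio = 77 / 337 = 0.23

0.23


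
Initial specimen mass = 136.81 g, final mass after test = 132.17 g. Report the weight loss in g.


Weight loss = initial − final
WL = 136.81 − 132.17 = 4.64 g

4.64 g


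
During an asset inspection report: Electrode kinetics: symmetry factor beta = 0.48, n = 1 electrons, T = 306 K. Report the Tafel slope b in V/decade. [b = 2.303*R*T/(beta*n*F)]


Apply the Tafel slope relation: b = 2.303*R*T/(beta*n*F)
Numerator: 2.303 * 8.314 * 306 = 5859.03
Denominator: 0.48 * 1 * 96485 = 46312.8
b = 5859.03 / 46312.8 = 0.1265 V/decade

0.1265 V/decade


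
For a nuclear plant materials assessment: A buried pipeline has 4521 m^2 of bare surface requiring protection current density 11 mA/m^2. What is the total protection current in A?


I = area * current density, then convert mA → A (÷1000)
I = 4521 * 11 / 1000 = 49.73 A

49.73 A


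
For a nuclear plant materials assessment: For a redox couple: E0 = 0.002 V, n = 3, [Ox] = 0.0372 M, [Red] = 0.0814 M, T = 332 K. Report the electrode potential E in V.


Apply the Nernst equation: E = E0 + (RT/nF)*ln([Ox]/[Red])
Step 1: RT/nF = 8.314*332/(3*96485) = 0.00953602 V
Step 2: [Ox]/[Red] = 0.0372/0.0814 = 0.457002
Step 3: ln(0.457002) = -0.783068
Step 4: correction = 0.00953602 * -0.783068 = -0.007 V
E = 0.002 + -0.007 = -0.005 V

-0.005 V


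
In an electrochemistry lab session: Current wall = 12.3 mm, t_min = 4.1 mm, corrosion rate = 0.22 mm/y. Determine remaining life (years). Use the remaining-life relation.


Apply the remaining-life relation: RL = (t_current − t_min) / CR
RL = (12.3 − 4.1) / 0.22 = 8.2 / 0.22 = 37.3 years

37.3 years


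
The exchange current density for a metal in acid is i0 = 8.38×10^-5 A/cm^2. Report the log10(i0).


i0 = 8.38×10^-5 A/cm^2
log10(i0) = -4.077

-4.077


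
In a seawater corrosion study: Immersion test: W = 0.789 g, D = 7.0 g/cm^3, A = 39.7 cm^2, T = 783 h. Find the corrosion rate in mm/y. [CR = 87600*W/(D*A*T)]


Apply the mm/y weight-loss relation: CR = 87600 * W / (D * A * T)
Numerator: 87600 * 0.789 = 69116.4
Denominator: 7.0 * 39.7 * 783 = 217595.7
CR = 69116.4 / 217595.7 = 0.317637 mm/y

0.317637 mm/y


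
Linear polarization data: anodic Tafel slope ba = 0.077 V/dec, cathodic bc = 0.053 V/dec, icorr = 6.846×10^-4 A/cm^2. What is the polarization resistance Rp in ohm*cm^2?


Apply the Stern-Geary equation: Rp = ba*bc / (2.303*icorr*(ba+bc))
ba*bc = 0.077*0.053 = 0.004081
ba+bc = 0.13; 2.303*icorr*(ba+bc) = 2.303*6.846×10^-4*0.13 = 2.0496239×10^-4
Rp = 0.004081 / 2.0496239×10^-4 = 19.91 ohm*cm^2

19.91 ohm*cm^2


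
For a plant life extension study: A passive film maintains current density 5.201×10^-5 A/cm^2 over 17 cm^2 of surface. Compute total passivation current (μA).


I = i_pass * A, then convert A → μA (×10^6)
I = 5.201×10^-5 * 17 * 10^6 = 884.17 μA

884.17 μA


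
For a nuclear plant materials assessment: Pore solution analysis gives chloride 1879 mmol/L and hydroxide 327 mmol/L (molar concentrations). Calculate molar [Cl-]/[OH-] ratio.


Threshold parameter = [Cl-] / [OH-] (molar basis; both in mmol/L, so units cancel)
Ratio = 1879 / 327 = 5.75

5.75


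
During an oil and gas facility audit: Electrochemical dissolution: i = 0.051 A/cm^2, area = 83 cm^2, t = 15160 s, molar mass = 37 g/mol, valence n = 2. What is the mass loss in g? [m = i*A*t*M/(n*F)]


Apply Faraday's law: m = i*A*t*M / (n*F)
Total charge passed Q = i*A*t = 0.051*83*15160 = 64172.28 C
m = Q*M/(n*F) = 64172.28*37/(2*96485) = 12.30437 g

12.30437 g


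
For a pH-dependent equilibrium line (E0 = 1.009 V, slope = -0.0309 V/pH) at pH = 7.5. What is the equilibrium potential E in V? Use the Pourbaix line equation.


Apply the Pourbaix line equation: E = E0 + slope*pH
E = 1.009 + (-0.0309)*7.5 = 1.009 + (-0.23175) = 0.77725 V
Rounded to 4 decimal places: E = 0.7773 V

0.7773 V


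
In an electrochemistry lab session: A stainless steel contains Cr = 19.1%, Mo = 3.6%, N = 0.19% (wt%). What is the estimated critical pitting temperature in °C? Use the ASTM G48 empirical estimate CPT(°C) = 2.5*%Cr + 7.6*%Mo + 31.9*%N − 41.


Apply the ASTM G48 empirical CPT estimate: CPT(°C) = 2.5*%Cr + 7.6*%Mo + 31.9*%N − 41
2.5*19.1 = 47.75; 7.6*3.6 = 27.36; 31.9*0.19 = 6.061
CPT = 47.75 + 27.36 + 6.061 − 41 = 40.171 °C
Rounded to 0.1 °C: CPT ≈ 40.2 °C

40.2 °C


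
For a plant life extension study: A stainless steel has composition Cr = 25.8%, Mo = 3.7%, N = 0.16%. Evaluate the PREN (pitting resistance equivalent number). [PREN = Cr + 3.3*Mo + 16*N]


Apply the PREN formula: PREN = Cr + 3.3*Mo + 16*N
PREN = 25.8 + 3.3*3.7 + 16*0.16
PREN = 25.8 + 12.21 + 2.56 = 40.57

40.57


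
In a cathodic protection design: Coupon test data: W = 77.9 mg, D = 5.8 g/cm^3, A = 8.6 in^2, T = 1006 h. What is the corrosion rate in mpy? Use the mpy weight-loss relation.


Apply the mpy weight-loss relation: CR = 534 * W / (D * A * T)
Numerator: 534 * 77.9 = 41598.6
Denominator: 5.8 * 8.6 * 1006 = 50179.28
CR = 41598.6 / 50179.28 = 0.829 mpy

0.829 mpy


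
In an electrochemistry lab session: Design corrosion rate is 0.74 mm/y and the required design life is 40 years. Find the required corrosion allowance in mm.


Corrosion allowance = CR × design life
CA = 0.74 * 40 = 29.6 mm

29.6 mm


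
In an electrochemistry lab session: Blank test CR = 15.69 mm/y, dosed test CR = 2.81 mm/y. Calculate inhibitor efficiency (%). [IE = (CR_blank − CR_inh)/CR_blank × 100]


Apply the inhibitor-efficiency definition: IE = (CR_blank − CR_inh)/CR_blank × 100
IE = (15.69 − 2.81) / 15.69 × 100
IE = 12.88 / 15.69 × 100 = 82.1 %

82.1 %


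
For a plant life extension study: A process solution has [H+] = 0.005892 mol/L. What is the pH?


pH = −log10[H+]
pH = −log10(0.005892) = 2.23

2.23


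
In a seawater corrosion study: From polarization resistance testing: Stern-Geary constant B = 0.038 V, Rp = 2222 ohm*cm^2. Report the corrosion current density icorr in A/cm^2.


Apply the Stern-Geary relation: icorr = B / Rp
icorr = 0.038 / 2222 = 1.71×10^-5 A/cm^2

1.71×10^-5 A/cm^2


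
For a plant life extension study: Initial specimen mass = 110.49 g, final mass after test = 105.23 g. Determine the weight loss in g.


Weight loss = initial − final
WL = 110.49 − 105.23 = 5.26 g

5.26 g


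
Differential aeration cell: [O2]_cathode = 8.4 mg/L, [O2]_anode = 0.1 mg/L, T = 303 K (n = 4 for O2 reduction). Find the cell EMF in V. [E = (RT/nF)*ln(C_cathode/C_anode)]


Apply the Nernst concentration-cell relation: E = (RT/nF)*ln(C_cathode/C_anode)
RT/nF = 8.314*303/(4*96485) = 0.00652729 V
ln(8.4/0.1) = 4.43082
E = 0.00652729 * 4.43082 = 0.02892 V

0.02892 V


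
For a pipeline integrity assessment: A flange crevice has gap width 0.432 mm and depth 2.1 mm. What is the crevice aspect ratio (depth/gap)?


Aspect ratio = depth / gap
Ratio = 2.1 / 0.432 = 4.9

4.9


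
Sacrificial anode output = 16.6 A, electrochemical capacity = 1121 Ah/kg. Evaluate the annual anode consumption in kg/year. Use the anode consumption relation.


Annual consumption = current * hours per year / capacity
Rate = 16.6 * 8760 / 1121 = 129.7 kg/year

129.7 kg/year


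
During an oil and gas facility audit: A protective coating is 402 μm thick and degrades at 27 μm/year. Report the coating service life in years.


Service life = thickness / degradation rate
Life = 402 / 27 = 14.9 years

14.9 years


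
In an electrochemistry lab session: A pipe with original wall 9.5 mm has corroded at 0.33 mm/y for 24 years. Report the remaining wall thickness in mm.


Remaining wall = original − CR × time
t = 9.5 − 0.33*24 = 9.5 − 7.92 = 1.58 mm

1.58 mm


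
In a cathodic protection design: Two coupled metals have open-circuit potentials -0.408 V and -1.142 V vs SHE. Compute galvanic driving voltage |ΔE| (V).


Driving voltage is the absolute potential difference.
|ΔE| = |-0.408 − (-1.142)| = 0.734 V

0.734 V


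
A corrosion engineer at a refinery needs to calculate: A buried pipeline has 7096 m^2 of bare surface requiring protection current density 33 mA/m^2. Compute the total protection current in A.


I = area * current density, then convert mA → A (÷1000)
I = 7096 * 33 / 1000 = 234.17 A

234.17 A


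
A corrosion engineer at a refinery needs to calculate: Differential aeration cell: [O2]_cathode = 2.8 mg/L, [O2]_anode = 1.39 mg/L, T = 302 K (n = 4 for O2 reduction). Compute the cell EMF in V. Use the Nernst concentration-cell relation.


Apply the Nernst concentration-cell relation: E = (RT/nF)*ln(C_cathode/C_anode)
RT/nF = 8.314*302/(4*96485) = 0.00650575 V
ln(2.8/1.39) = 0.70032
E = 0.00650575 * 0.70032 = 0.00456 V

0.00456 V


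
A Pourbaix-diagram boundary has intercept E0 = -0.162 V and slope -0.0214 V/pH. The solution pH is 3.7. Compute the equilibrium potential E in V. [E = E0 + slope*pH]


Apply the Pourbaix line equation: E = E0 + slope*pH
E = -0.162 + (-0.0214)*3.7 = -0.162 + (-0.07918) = -0.24118 V
Rounded to 3 decimal places: E = -0.241 V

-0.241 V


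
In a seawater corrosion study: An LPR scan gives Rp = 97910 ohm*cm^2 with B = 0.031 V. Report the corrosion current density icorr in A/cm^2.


Apply the Stern-Geary relation: icorr = B / Rp
icorr = 0.031 / 97910 = 3.166×10^-7 A/cm^2

3.166×10^-7 A/cm^2


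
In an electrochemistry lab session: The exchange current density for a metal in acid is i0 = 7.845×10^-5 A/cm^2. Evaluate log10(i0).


i0 = 7.845×10^-5 A/cm^2
log10(i0) = -4.105

-4.105
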